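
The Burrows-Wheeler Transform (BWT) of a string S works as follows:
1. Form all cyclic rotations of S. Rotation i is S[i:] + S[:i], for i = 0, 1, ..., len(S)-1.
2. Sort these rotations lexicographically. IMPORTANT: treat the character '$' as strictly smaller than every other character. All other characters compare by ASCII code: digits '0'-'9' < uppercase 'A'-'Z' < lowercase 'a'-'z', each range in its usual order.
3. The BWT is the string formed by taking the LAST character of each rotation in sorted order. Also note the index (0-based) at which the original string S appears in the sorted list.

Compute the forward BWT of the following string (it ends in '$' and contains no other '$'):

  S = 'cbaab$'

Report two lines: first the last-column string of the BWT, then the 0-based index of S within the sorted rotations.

All 6 rotations (rotation i = S[i:]+S[:i]):
  rot[0] = cbaab$
  rot[1] = baab$c
  rot[2] = aab$cb
  rot[3] = ab$cba
  rot[4] = b$cbaa
  rot[5] = $cbaab
Sorted (with $ < everything):
  sorted[0] = $cbaab  (last char: 'b')
  sorted[1] = aab$cb  (last char: 'b')
  sorted[2] = ab$cba  (last char: 'a')
  sorted[3] = b$cbaa  (last char: 'a')
  sorted[4] = baab$c  (last char: 'c')
  sorted[5] = cbaab$  (last char: '$')
Last column: bbaac$
Original string S is at sorted index 5

Answer: bbaac$
5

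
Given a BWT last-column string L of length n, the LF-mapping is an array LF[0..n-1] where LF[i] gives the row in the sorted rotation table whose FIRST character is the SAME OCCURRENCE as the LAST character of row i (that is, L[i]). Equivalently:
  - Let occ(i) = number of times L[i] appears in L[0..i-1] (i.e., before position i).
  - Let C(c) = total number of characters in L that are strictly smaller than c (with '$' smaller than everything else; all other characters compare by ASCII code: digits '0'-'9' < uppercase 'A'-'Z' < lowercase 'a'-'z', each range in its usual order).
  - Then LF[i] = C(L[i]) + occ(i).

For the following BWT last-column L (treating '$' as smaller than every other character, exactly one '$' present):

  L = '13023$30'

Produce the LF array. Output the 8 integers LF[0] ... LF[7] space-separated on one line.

Answer: 3 5 1 4 6 0 7 2

Derivation:
Char counts: '$':1, '0':2, '1':1, '2':1, '3':3
C (first-col start): C('$')=0, C('0')=1, C('1')=3, C('2')=4, C('3')=5
L[0]='1': occ=0, LF[0]=C('1')+0=3+0=3
L[1]='3': occ=0, LF[1]=C('3')+0=5+0=5
L[2]='0': occ=0, LF[2]=C('0')+0=1+0=1
L[3]='2': occ=0, LF[3]=C('2')+0=4+0=4
L[4]='3': occ=1, LF[4]=C('3')+1=5+1=6
L[5]='$': occ=0, LF[5]=C('$')+0=0+0=0
L[6]='3': occ=2, LF[6]=C('3')+2=5+2=7
L[7]='0': occ=1, LF[7]=C('0')+1=1+1=2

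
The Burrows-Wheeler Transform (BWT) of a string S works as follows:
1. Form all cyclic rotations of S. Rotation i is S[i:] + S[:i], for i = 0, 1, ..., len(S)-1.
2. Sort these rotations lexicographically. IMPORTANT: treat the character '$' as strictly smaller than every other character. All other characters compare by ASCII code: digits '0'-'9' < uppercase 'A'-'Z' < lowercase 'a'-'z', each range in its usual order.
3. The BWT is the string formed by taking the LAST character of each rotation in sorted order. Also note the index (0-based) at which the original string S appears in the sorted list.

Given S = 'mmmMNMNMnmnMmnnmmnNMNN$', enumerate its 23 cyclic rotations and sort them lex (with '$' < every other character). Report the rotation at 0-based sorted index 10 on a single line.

Answer: NN$mmmMNMNMnmnMmnnmmnNM

Derivation:
All 23 rotations (rotation i = S[i:]+S[:i]):
  rot[0] = mmmMNMNMnmnMmnnmmnNMNN$
  rot[1] = mmMNMNMnmnMmnnmmnNMNN$m
  rot[2] = mMNMNMnmnMmnnmmnNMNN$mm
  rot[3] = MNMNMnmnMmnnmmnNMNN$mmm
  rot[4] = NMNMnmnMmnnmmnNMNN$mmmM
  rot[5] = MNMnmnMmnnmmnNMNN$mmmMN
  rot[6] = NMnmnMmnnmmnNMNN$mmmMNM
  rot[7] = MnmnMmnnmmnNMNN$mmmMNMN
  rot[8] = nmnMmnnmmnNMNN$mmmMNMNM
  rot[9] = mnMmnnmmnNMNN$mmmMNMNMn
  rot[10] = nMmnnmmnNMNN$mmmMNMNMnm
  rot[11] = MmnnmmnNMNN$mmmMNMNMnmn
  rot[12] = mnnmmnNMNN$mmmMNMNMnmnM
  rot[13] = nnmmnNMNN$mmmMNMNMnmnMm
  rot[14] = nmmnNMNN$mmmMNMNMnmnMmn
  rot[15] = mmnNMNN$mmmMNMNMnmnMmnn
  rot[16] = mnNMNN$mmmMNMNMnmnMmnnm
  rot[17] = nNMNN$mmmMNMNMnmnMmnnmm
  rot[18] = NMNN$mmmMNMNMnmnMmnnmmn
  rot[19] = MNN$mmmMNMNMnmnMmnnmmnN
  rot[20] = NN$mmmMNMNMnmnMmnnmmnNM
  rot[21] = N$mmmMNMNMnmnMmnnmmnNMN
  rot[22] = $mmmMNMNMnmnMmnnmmnNMNN
Sorted (with $ < everything):
  sorted[0] = $mmmMNMNMnmnMmnnmmnNMNN
  sorted[1] = MNMNMnmnMmnnmmnNMNN$mmm
  sorted[2] = MNMnmnMmnnmmnNMNN$mmmMN
  sorted[3] = MNN$mmmMNMNMnmnMmnnmmnN
  sorted[4] = MmnnmmnNMNN$mmmMNMNMnmn
  sorted[5] = MnmnMmnnmmnNMNN$mmmMNMN
  sorted[6] = N$mmmMNMNMnmnMmnnmmnNMN
  sorted[7] = NMNMnmnMmnnmmnNMNN$mmmM
  sorted[8] = NMNN$mmmMNMNMnmnMmnnmmn
  sorted[9] = NMnmnMmnnmmnNMNN$mmmMNM
  sorted[10] = NN$mmmMNMNMnmnMmnnmmnNM
  sorted[11] = mMNMNMnmnMmnnmmnNMNN$mm
  sorted[12] = mmMNMNMnmnMmnnmmnNMNN$m
  sorted[13] = mmmMNMNMnmnMmnnmmnNMNN$
  sorted[14] = mmnNMNN$mmmMNMNMnmnMmnn
  sorted[15] = mnMmnnmmnNMNN$mmmMNMNMn
  sorted[16] = mnNMNN$mmmMNMNMnmnMmnnm
  sorted[17] = mnnmmnNMNN$mmmMNMNMnmnM
  sorted[18] = nMmnnmmnNMNN$mmmMNMNMnm
  sorted[19] = nNMNN$mmmMNMNMnmnMmnnmm
  sorted[20] = nmmnNMNN$mmmMNMNMnmnMmn
  sorted[21] = nmnMmnnmmnNMNN$mmmMNMNM
  sorted[22] = nnmmnNMNN$mmmMNMNMnmnMm
sorted[10] = NN$mmmMNMNMnmnMmnnmmnNM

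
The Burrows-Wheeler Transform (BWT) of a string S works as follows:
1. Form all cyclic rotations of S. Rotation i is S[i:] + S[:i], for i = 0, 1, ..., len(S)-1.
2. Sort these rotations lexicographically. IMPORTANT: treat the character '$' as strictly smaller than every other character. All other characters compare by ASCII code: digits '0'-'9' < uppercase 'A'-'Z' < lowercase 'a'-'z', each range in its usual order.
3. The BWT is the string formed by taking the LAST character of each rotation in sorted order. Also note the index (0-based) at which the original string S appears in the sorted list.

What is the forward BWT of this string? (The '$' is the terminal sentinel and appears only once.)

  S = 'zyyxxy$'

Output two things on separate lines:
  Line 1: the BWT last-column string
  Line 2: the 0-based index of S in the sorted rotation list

Answer: yyxxyz$
6

Derivation:
All 7 rotations (rotation i = S[i:]+S[:i]):
  rot[0] = zyyxxy$
  rot[1] = yyxxy$z
  rot[2] = yxxy$zy
  rot[3] = xxy$zyy
  rot[4] = xy$zyyx
  rot[5] = y$zyyxx
  rot[6] = $zyyxxy
Sorted (with $ < everything):
  sorted[0] = $zyyxxy  (last char: 'y')
  sorted[1] = xxy$zyy  (last char: 'y')
  sorted[2] = xy$zyyx  (last char: 'x')
  sorted[3] = y$zyyxx  (last char: 'x')
  sorted[4] = yxxy$zy  (last char: 'y')
  sorted[5] = yyxxy$z  (last char: 'z')
  sorted[6] = zyyxxy$  (last char: '$')
Last column: yyxxyz$
Original string S is at sorted index 6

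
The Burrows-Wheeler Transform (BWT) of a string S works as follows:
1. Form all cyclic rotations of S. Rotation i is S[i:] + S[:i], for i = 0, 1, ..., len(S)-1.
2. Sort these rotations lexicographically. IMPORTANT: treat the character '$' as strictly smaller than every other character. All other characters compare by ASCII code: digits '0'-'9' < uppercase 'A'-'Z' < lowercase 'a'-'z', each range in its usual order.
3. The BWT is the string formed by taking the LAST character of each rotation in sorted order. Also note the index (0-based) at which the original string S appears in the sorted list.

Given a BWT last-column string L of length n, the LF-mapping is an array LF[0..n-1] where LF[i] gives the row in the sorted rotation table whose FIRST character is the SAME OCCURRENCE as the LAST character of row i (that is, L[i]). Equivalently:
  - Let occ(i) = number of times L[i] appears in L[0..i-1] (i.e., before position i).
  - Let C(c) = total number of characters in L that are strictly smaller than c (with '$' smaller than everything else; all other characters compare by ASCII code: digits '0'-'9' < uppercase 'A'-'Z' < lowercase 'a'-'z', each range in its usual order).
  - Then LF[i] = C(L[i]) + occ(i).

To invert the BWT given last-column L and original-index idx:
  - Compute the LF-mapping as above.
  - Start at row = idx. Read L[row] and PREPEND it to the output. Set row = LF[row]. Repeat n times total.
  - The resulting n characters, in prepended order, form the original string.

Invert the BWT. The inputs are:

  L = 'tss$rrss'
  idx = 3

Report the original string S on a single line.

Answer: srsrsst$

Derivation:
LF mapping: 7 3 4 0 1 2 5 6
Walk LF starting at row 3, prepending L[row]:
  step 1: row=3, L[3]='$', prepend. Next row=LF[3]=0
  step 2: row=0, L[0]='t', prepend. Next row=LF[0]=7
  step 3: row=7, L[7]='s', prepend. Next row=LF[7]=6
  step 4: row=6, L[6]='s', prepend. Next row=LF[6]=5
  step 5: row=5, L[5]='r', prepend. Next row=LF[5]=2
  step 6: row=2, L[2]='s', prepend. Next row=LF[2]=4
  step 7: row=4, L[4]='r', prepend. Next row=LF[4]=1
  step 8: row=1, L[1]='s', prepend. Next row=LF[1]=3
Reversed output: srsrsst$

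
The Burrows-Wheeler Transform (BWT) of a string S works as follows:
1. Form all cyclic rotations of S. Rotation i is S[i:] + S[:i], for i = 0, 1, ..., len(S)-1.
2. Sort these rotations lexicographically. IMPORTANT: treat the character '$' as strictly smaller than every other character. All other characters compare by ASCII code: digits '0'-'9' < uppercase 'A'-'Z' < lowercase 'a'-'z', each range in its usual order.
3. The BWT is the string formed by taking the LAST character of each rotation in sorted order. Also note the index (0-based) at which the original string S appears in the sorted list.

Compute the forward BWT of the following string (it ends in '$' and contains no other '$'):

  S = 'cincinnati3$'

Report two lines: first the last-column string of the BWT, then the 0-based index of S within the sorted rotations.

Answer: 3in$ntccniia
3

Derivation:
All 12 rotations (rotation i = S[i:]+S[:i]):
  rot[0] = cincinnati3$
  rot[1] = incinnati3$c
  rot[2] = ncinnati3$ci
  rot[3] = cinnati3$cin
  rot[4] = innati3$cinc
  rot[5] = nnati3$cinci
  rot[6] = nati3$cincin
  rot[7] = ati3$cincinn
  rot[8] = ti3$cincinna
  rot[9] = i3$cincinnat
  rot[10] = 3$cincinnati
  rot[11] = $cincinnati3
Sorted (with $ < everything):
  sorted[0] = $cincinnati3  (last char: '3')
  sorted[1] = 3$cincinnati  (last char: 'i')
  sorted[2] = ati3$cincinn  (last char: 'n')
  sorted[3] = cincinnati3$  (last char: '$')
  sorted[4] = cinnati3$cin  (last char: 'n')
  sorted[5] = i3$cincinnat  (last char: 't')
  sorted[6] = incinnati3$c  (last char: 'c')
  sorted[7] = innati3$cinc  (last char: 'c')
  sorted[8] = nati3$cincin  (last char: 'n')
  sorted[9] = ncinnati3$ci  (last char: 'i')
  sorted[10] = nnati3$cinci  (last char: 'i')
  sorted[11] = ti3$cincinna  (last char: 'a')
Last column: 3in$ntccniia
Original string S is at sorted index 3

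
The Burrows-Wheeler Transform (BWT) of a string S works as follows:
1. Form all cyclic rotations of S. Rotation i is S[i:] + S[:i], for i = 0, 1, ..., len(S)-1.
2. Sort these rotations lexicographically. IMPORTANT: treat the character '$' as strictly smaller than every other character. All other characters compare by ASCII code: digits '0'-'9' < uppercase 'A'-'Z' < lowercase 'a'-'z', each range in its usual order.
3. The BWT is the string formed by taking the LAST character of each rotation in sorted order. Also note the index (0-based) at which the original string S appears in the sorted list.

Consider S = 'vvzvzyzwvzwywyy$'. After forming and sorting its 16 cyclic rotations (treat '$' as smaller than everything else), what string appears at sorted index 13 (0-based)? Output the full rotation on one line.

Answer: zwvzwywyy$vvzvzy

Derivation:
All 16 rotations (rotation i = S[i:]+S[:i]):
  rot[0] = vvzvzyzwvzwywyy$
  rot[1] = vzvzyzwvzwywyy$v
  rot[2] = zvzyzwvzwywyy$vv
  rot[3] = vzyzwvzwywyy$vvz
  rot[4] = zyzwvzwywyy$vvzv
  rot[5] = yzwvzwywyy$vvzvz
  rot[6] = zwvzwywyy$vvzvzy
  rot[7] = wvzwywyy$vvzvzyz
  rot[8] = vzwywyy$vvzvzyzw
  rot[9] = zwywyy$vvzvzyzwv
  rot[10] = wywyy$vvzvzyzwvz
  rot[11] = ywyy$vvzvzyzwvzw
  rot[12] = wyy$vvzvzyzwvzwy
  rot[13] = yy$vvzvzyzwvzwyw
  rot[14] = y$vvzvzyzwvzwywy
  rot[15] = $vvzvzyzwvzwywyy
Sorted (with $ < everything):
  sorted[0] = $vvzvzyzwvzwywyy
  sorted[1] = vvzvzyzwvzwywyy$
  sorted[2] = vzvzyzwvzwywyy$v
  sorted[3] = vzwywyy$vvzvzyzw
  sorted[4] = vzyzwvzwywyy$vvz
  sorted[5] = wvzwywyy$vvzvzyz
  sorted[6] = wywyy$vvzvzyzwvz
  sorted[7] = wyy$vvzvzyzwvzwy
  sorted[8] = y$vvzvzyzwvzwywy
  sorted[9] = ywyy$vvzvzyzwvzw
  sorted[10] = yy$vvzvzyzwvzwyw
  sorted[11] = yzwvzwywyy$vvzvz
  sorted[12] = zvzyzwvzwywyy$vv
  sorted[13] = zwvzwywyy$vvzvzy
  sorted[14] = zwywyy$vvzvzyzwv
  sorted[15] = zyzwvzwywyy$vvzv
sorted[13] = zwvzwywyy$vvzvzy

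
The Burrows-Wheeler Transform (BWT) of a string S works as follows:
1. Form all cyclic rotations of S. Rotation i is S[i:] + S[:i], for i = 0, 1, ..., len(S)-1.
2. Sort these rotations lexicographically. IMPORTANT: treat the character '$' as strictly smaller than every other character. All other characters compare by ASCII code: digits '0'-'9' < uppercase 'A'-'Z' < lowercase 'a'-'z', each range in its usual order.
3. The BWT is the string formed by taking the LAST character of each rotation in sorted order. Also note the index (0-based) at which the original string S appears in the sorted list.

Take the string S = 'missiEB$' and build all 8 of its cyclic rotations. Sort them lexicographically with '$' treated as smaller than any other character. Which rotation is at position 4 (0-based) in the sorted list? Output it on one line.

Answer: issiEB$m

Derivation:
All 8 rotations (rotation i = S[i:]+S[:i]):
  rot[0] = missiEB$
  rot[1] = issiEB$m
  rot[2] = ssiEB$mi
  rot[3] = siEB$mis
  rot[4] = iEB$miss
  rot[5] = EB$missi
  rot[6] = B$missiE
  rot[7] = $missiEB
Sorted (with $ < everything):
  sorted[0] = $missiEB
  sorted[1] = B$missiE
  sorted[2] = EB$missi
  sorted[3] = iEB$miss
  sorted[4] = issiEB$m
  sorted[5] = missiEB$
  sorted[6] = siEB$mis
  sorted[7] = ssiEB$mi
sorted[4] = issiEB$m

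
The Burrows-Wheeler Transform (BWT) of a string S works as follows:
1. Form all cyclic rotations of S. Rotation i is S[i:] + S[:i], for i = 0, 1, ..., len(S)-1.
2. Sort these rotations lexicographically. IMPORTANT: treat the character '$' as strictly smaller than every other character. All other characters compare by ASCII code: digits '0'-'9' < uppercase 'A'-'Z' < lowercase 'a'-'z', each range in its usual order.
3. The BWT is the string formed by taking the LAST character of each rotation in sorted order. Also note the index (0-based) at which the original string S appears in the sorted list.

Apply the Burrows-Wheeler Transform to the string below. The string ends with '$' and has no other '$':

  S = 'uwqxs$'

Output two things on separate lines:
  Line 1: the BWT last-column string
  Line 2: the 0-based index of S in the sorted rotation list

All 6 rotations (rotation i = S[i:]+S[:i]):
  rot[0] = uwqxs$
  rot[1] = wqxs$u
  rot[2] = qxs$uw
  rot[3] = xs$uwq
  rot[4] = s$uwqx
  rot[5] = $uwqxs
Sorted (with $ < everything):
  sorted[0] = $uwqxs  (last char: 's')
  sorted[1] = qxs$uw  (last char: 'w')
  sorted[2] = s$uwqx  (last char: 'x')
  sorted[3] = uwqxs$  (last char: '$')
  sorted[4] = wqxs$u  (last char: 'u')
  sorted[5] = xs$uwq  (last char: 'q')
Last column: swx$uq
Original string S is at sorted index 3

Answer: swx$uq
3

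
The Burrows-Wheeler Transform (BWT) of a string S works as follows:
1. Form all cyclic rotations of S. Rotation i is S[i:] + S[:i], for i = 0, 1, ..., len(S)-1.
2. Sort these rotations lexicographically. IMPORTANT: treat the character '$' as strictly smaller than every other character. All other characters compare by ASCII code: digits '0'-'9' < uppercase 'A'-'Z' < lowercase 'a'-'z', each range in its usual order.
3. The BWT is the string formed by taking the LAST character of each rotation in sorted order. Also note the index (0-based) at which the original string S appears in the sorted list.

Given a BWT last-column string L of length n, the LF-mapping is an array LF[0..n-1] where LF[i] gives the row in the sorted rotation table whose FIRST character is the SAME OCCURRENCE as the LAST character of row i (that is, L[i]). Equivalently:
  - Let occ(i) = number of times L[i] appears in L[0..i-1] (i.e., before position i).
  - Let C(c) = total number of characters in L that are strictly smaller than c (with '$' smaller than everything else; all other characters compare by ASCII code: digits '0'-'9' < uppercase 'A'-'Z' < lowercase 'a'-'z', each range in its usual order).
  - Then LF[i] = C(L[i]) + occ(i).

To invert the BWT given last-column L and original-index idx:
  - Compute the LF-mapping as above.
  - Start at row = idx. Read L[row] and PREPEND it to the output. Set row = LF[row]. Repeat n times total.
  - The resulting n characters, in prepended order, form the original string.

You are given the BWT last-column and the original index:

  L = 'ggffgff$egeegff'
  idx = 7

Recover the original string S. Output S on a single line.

Answer: fffegefgfggfeg$

Derivation:
LF mapping: 10 11 4 5 12 6 7 0 1 13 2 3 14 8 9
Walk LF starting at row 7, prepending L[row]:
  step 1: row=7, L[7]='$', prepend. Next row=LF[7]=0
  step 2: row=0, L[0]='g', prepend. Next row=LF[0]=10
  step 3: row=10, L[10]='e', prepend. Next row=LF[10]=2
  step 4: row=2, L[2]='f', prepend. Next row=LF[2]=4
  step 5: row=4, L[4]='g', prepend. Next row=LF[4]=12
  step 6: row=12, L[12]='g', prepend. Next row=LF[12]=14
  step 7: row=14, L[14]='f', prepend. Next row=LF[14]=9
  step 8: row=9, L[9]='g', prepend. Next row=LF[9]=13
  step 9: row=13, L[13]='f', prepend. Next row=LF[13]=8
  step 10: row=8, L[8]='e', prepend. Next row=LF[8]=1
  step 11: row=1, L[1]='g', prepend. Next row=LF[1]=11
  step 12: row=11, L[11]='e', prepend. Next row=LF[11]=3
  step 13: row=3, L[3]='f', prepend. Next row=LF[3]=5
  step 14: row=5, L[5]='f', prepend. Next row=LF[5]=6
  step 15: row=6, L[6]='f', prepend. Next row=LF[6]=7
Reversed output: fffegefgfggfeg$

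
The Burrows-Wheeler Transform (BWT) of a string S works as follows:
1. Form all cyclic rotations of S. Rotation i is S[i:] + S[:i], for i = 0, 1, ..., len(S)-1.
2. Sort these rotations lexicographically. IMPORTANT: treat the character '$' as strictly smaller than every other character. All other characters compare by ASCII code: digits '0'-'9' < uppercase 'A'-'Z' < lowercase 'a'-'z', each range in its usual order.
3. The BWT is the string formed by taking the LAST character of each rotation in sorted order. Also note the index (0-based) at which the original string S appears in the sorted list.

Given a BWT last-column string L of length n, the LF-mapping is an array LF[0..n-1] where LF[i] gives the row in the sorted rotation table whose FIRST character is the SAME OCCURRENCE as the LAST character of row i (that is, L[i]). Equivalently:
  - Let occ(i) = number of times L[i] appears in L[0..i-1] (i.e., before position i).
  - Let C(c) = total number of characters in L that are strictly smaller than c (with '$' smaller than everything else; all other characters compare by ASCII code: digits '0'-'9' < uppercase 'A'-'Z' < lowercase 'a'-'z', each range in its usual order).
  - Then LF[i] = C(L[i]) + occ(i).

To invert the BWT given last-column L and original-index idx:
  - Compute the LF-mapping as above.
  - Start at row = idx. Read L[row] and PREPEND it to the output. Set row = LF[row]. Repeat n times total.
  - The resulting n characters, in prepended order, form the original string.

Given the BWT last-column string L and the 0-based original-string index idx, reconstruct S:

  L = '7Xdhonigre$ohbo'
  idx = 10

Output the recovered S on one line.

LF mapping: 1 2 4 7 11 10 9 6 14 5 0 12 8 3 13
Walk LF starting at row 10, prepending L[row]:
  step 1: row=10, L[10]='$', prepend. Next row=LF[10]=0
  step 2: row=0, L[0]='7', prepend. Next row=LF[0]=1
  step 3: row=1, L[1]='X', prepend. Next row=LF[1]=2
  step 4: row=2, L[2]='d', prepend. Next row=LF[2]=4
  step 5: row=4, L[4]='o', prepend. Next row=LF[4]=11
  step 6: row=11, L[11]='o', prepend. Next row=LF[11]=12
  step 7: row=12, L[12]='h', prepend. Next row=LF[12]=8
  step 8: row=8, L[8]='r', prepend. Next row=LF[8]=14
  step 9: row=14, L[14]='o', prepend. Next row=LF[14]=13
  step 10: row=13, L[13]='b', prepend. Next row=LF[13]=3
  step 11: row=3, L[3]='h', prepend. Next row=LF[3]=7
  step 12: row=7, L[7]='g', prepend. Next row=LF[7]=6
  step 13: row=6, L[6]='i', prepend. Next row=LF[6]=9
  step 14: row=9, L[9]='e', prepend. Next row=LF[9]=5
  step 15: row=5, L[5]='n', prepend. Next row=LF[5]=10
Reversed output: neighborhoodX7$

Answer: neighborhoodX7$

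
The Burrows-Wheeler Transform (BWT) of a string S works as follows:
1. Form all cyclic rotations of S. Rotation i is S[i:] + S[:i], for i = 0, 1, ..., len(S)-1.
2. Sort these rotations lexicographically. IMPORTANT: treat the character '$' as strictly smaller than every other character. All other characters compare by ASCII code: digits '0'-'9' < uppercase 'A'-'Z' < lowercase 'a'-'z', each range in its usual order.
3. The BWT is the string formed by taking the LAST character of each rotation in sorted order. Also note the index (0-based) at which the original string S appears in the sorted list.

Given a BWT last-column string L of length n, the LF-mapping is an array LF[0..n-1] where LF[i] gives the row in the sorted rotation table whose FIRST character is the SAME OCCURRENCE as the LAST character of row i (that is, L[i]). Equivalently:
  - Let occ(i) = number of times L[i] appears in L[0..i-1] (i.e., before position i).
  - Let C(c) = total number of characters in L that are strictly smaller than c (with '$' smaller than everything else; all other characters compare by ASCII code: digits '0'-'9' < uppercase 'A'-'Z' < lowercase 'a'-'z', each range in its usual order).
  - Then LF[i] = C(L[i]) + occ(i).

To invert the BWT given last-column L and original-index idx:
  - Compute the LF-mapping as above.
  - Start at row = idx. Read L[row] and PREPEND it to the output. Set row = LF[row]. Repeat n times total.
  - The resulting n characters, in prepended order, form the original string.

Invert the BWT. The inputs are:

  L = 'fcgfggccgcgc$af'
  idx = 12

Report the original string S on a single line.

Answer: gcfggcagfccgcf$

Derivation:
LF mapping: 7 2 10 8 11 12 3 4 13 5 14 6 0 1 9
Walk LF starting at row 12, prepending L[row]:
  step 1: row=12, L[12]='$', prepend. Next row=LF[12]=0
  step 2: row=0, L[0]='f', prepend. Next row=LF[0]=7
  step 3: row=7, L[7]='c', prepend. Next row=LF[7]=4
  step 4: row=4, L[4]='g', prepend. Next row=LF[4]=11
  step 5: row=11, L[11]='c', prepend. Next row=LF[11]=6
  step 6: row=6, L[6]='c', prepend. Next row=LF[6]=3
  step 7: row=3, L[3]='f', prepend. Next row=LF[3]=8
  step 8: row=8, L[8]='g', prepend. Next row=LF[8]=13
  step 9: row=13, L[13]='a', prepend. Next row=LF[13]=1
  step 10: row=1, L[1]='c', prepend. Next row=LF[1]=2
  step 11: row=2, L[2]='g', prepend. Next row=LF[2]=10
  step 12: row=10, L[10]='g', prepend. Next row=LF[10]=14
  step 13: row=14, L[14]='f', prepend. Next row=LF[14]=9
  step 14: row=9, L[9]='c', prepend. Next row=LF[9]=5
  step 15: row=5, L[5]='g', prepend. Next row=LF[5]=12
Reversed output: gcfggcagfccgcf$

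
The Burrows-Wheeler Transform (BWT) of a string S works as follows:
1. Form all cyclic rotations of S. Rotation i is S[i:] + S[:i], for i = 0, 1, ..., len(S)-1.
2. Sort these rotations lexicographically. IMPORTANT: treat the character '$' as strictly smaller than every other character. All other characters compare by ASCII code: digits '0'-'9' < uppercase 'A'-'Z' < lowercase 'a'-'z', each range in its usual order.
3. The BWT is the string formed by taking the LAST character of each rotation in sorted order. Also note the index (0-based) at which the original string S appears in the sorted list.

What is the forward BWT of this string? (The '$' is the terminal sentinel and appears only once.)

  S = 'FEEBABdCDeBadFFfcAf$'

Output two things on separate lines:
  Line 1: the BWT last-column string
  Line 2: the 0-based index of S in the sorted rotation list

Answer: fBcEeAdCEF$dFBfBaDAF
10

Derivation:
All 20 rotations (rotation i = S[i:]+S[:i]):
  rot[0] = FEEBABdCDeBadFFfcAf$
  rot[1] = EEBABdCDeBadFFfcAf$F
  rot[2] = EBABdCDeBadFFfcAf$FE
  rot[3] = BABdCDeBadFFfcAf$FEE
  rot[4] = ABdCDeBadFFfcAf$FEEB
  rot[5] = BdCDeBadFFfcAf$FEEBA
  rot[6] = dCDeBadFFfcAf$FEEBAB
  rot[7] = CDeBadFFfcAf$FEEBABd
  rot[8] = DeBadFFfcAf$FEEBABdC
  rot[9] = eBadFFfcAf$FEEBABdCD
  rot[10] = BadFFfcAf$FEEBABdCDe
  rot[11] = adFFfcAf$FEEBABdCDeB
  rot[12] = dFFfcAf$FEEBABdCDeBa
  rot[13] = FFfcAf$FEEBABdCDeBad
  rot[14] = FfcAf$FEEBABdCDeBadF
  rot[15] = fcAf$FEEBABdCDeBadFF
  rot[16] = cAf$FEEBABdCDeBadFFf
  rot[17] = Af$FEEBABdCDeBadFFfc
  rot[18] = f$FEEBABdCDeBadFFfcA
  rot[19] = $FEEBABdCDeBadFFfcAf
Sorted (with $ < everything):
  sorted[0] = $FEEBABdCDeBadFFfcAf  (last char: 'f')
  sorted[1] = ABdCDeBadFFfcAf$FEEB  (last char: 'B')
  sorted[2] = Af$FEEBABdCDeBadFFfc  (last char: 'c')
  sorted[3] = BABdCDeBadFFfcAf$FEE  (last char: 'E')
  sorted[4] = BadFFfcAf$FEEBABdCDe  (last char: 'e')
  sorted[5] = BdCDeBadFFfcAf$FEEBA  (last char: 'A')
  sorted[6] = CDeBadFFfcAf$FEEBABd  (last char: 'd')
  sorted[7] = DeBadFFfcAf$FEEBABdC  (last char: 'C')
  sorted[8] = EBABdCDeBadFFfcAf$FE  (last char: 'E')
  sorted[9] = EEBABdCDeBadFFfcAf$F  (last char: 'F')
  sorted[10] = FEEBABdCDeBadFFfcAf$  (last char: '$')
  sorted[11] = FFfcAf$FEEBABdCDeBad  (last char: 'd')
  sorted[12] = FfcAf$FEEBABdCDeBadF  (last char: 'F')
  sorted[13] = adFFfcAf$FEEBABdCDeB  (last char: 'B')
  sorted[14] = cAf$FEEBABdCDeBadFFf  (last char: 'f')
  sorted[15] = dCDeBadFFfcAf$FEEBAB  (last char: 'B')
  sorted[16] = dFFfcAf$FEEBABdCDeBa  (last char: 'a')
  sorted[17] = eBadFFfcAf$FEEBABdCD  (last char: 'D')
  sorted[18] = f$FEEBABdCDeBadFFfcA  (last char: 'A')
  sorted[19] = fcAf$FEEBABdCDeBadFF  (last char: 'F')
Last column: fBcEeAdCEF$dFBfBaDAF
Original string S is at sorted index 10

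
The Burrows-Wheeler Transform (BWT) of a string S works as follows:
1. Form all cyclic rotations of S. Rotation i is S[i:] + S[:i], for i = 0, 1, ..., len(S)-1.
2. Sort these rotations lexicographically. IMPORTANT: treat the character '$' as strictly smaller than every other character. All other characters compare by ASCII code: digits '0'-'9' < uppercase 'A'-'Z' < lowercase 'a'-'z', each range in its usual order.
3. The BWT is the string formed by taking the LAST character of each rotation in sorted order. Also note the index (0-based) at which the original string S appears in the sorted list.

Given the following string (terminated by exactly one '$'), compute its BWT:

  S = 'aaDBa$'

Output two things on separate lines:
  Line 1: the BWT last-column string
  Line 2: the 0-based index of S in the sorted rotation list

Answer: aDaBa$
5

Derivation:
All 6 rotations (rotation i = S[i:]+S[:i]):
  rot[0] = aaDBa$
  rot[1] = aDBa$a
  rot[2] = DBa$aa
  rot[3] = Ba$aaD
  rot[4] = a$aaDB
  rot[5] = $aaDBa
Sorted (with $ < everything):
  sorted[0] = $aaDBa  (last char: 'a')
  sorted[1] = Ba$aaD  (last char: 'D')
  sorted[2] = DBa$aa  (last char: 'a')
  sorted[3] = a$aaDB  (last char: 'B')
  sorted[4] = aDBa$a  (last char: 'a')
  sorted[5] = aaDBa$  (last char: '$')
Last column: aDaBa$
Original string S is at sorted index 5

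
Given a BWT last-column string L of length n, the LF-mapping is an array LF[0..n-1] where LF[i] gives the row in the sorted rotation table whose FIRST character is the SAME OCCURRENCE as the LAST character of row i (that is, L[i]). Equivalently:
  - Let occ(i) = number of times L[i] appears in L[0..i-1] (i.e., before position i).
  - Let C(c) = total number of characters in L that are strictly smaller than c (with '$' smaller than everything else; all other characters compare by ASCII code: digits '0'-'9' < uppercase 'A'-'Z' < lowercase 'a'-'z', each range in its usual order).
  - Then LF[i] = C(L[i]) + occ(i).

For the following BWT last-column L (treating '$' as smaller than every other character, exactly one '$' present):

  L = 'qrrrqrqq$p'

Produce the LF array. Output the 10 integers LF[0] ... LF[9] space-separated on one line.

Answer: 2 6 7 8 3 9 4 5 0 1

Derivation:
Char counts: '$':1, 'p':1, 'q':4, 'r':4
C (first-col start): C('$')=0, C('p')=1, C('q')=2, C('r')=6
L[0]='q': occ=0, LF[0]=C('q')+0=2+0=2
L[1]='r': occ=0, LF[1]=C('r')+0=6+0=6
L[2]='r': occ=1, LF[2]=C('r')+1=6+1=7
L[3]='r': occ=2, LF[3]=C('r')+2=6+2=8
L[4]='q': occ=1, LF[4]=C('q')+1=2+1=3
L[5]='r': occ=3, LF[5]=C('r')+3=6+3=9
L[6]='q': occ=2, LF[6]=C('q')+2=2+2=4
L[7]='q': occ=3, LF[7]=C('q')+3=2+3=5
L[8]='$': occ=0, LF[8]=C('$')+0=0+0=0
L[9]='p': occ=0, LF[9]=C('p')+0=1+0=1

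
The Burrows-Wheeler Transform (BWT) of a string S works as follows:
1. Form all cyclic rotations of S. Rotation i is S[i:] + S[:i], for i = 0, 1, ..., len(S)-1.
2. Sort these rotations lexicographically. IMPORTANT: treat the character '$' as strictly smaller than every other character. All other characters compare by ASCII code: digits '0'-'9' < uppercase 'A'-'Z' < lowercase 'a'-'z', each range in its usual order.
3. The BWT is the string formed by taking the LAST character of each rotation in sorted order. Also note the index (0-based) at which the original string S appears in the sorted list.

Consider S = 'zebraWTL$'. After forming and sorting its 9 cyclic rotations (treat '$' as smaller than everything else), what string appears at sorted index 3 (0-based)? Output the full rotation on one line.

All 9 rotations (rotation i = S[i:]+S[:i]):
  rot[0] = zebraWTL$
  rot[1] = ebraWTL$z
  rot[2] = braWTL$ze
  rot[3] = raWTL$zeb
  rot[4] = aWTL$zebr
  rot[5] = WTL$zebra
  rot[6] = TL$zebraW
  rot[7] = L$zebraWT
  rot[8] = $zebraWTL
Sorted (with $ < everything):
  sorted[0] = $zebraWTL
  sorted[1] = L$zebraWT
  sorted[2] = TL$zebraW
  sorted[3] = WTL$zebra
  sorted[4] = aWTL$zebr
  sorted[5] = braWTL$ze
  sorted[6] = ebraWTL$z
  sorted[7] = raWTL$zeb
  sorted[8] = zebraWTL$
sorted[3] = WTL$zebra

Answer: WTL$zebra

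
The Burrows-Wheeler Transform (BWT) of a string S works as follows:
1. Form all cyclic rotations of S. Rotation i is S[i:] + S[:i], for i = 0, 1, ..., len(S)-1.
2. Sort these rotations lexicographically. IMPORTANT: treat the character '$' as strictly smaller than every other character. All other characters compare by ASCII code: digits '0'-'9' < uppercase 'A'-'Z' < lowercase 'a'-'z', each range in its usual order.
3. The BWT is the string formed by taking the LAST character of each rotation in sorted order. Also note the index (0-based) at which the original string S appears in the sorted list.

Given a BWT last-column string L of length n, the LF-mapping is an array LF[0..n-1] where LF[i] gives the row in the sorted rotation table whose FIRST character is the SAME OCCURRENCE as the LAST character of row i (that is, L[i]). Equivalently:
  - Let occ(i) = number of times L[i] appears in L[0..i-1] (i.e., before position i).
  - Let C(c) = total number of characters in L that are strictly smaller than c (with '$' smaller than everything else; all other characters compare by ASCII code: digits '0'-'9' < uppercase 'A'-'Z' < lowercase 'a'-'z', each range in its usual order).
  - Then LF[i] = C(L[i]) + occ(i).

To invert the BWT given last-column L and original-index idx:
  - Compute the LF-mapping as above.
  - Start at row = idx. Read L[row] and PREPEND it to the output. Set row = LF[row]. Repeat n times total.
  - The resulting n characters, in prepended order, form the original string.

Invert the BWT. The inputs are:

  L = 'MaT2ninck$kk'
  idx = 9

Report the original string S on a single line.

LF mapping: 2 4 3 1 10 6 11 5 7 0 8 9
Walk LF starting at row 9, prepending L[row]:
  step 1: row=9, L[9]='$', prepend. Next row=LF[9]=0
  step 2: row=0, L[0]='M', prepend. Next row=LF[0]=2
  step 3: row=2, L[2]='T', prepend. Next row=LF[2]=3
  step 4: row=3, L[3]='2', prepend. Next row=LF[3]=1
  step 5: row=1, L[1]='a', prepend. Next row=LF[1]=4
  step 6: row=4, L[4]='n', prepend. Next row=LF[4]=10
  step 7: row=10, L[10]='k', prepend. Next row=LF[10]=8
  step 8: row=8, L[8]='k', prepend. Next row=LF[8]=7
  step 9: row=7, L[7]='c', prepend. Next row=LF[7]=5
  step 10: row=5, L[5]='i', prepend. Next row=LF[5]=6
  step 11: row=6, L[6]='n', prepend. Next row=LF[6]=11
  step 12: row=11, L[11]='k', prepend. Next row=LF[11]=9
Reversed output: knickkna2TM$

Answer: knickkna2TM$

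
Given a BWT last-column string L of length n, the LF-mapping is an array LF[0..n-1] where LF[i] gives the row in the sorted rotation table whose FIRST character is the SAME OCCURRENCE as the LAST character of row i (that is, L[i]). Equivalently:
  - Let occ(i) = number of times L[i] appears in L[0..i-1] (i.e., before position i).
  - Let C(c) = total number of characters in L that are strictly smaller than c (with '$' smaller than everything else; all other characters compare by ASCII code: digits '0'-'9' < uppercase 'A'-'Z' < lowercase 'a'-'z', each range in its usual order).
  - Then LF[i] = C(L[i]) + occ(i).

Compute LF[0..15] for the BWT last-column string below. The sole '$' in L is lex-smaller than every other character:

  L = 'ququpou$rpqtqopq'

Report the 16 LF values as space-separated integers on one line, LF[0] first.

Char counts: '$':1, 'o':2, 'p':3, 'q':5, 'r':1, 't':1, 'u':3
C (first-col start): C('$')=0, C('o')=1, C('p')=3, C('q')=6, C('r')=11, C('t')=12, C('u')=13
L[0]='q': occ=0, LF[0]=C('q')+0=6+0=6
L[1]='u': occ=0, LF[1]=C('u')+0=13+0=13
L[2]='q': occ=1, LF[2]=C('q')+1=6+1=7
L[3]='u': occ=1, LF[3]=C('u')+1=13+1=14
L[4]='p': occ=0, LF[4]=C('p')+0=3+0=3
L[5]='o': occ=0, LF[5]=C('o')+0=1+0=1
L[6]='u': occ=2, LF[6]=C('u')+2=13+2=15
L[7]='$': occ=0, LF[7]=C('$')+0=0+0=0
L[8]='r': occ=0, LF[8]=C('r')+0=11+0=11
L[9]='p': occ=1, LF[9]=C('p')+1=3+1=4
L[10]='q': occ=2, LF[10]=C('q')+2=6+2=8
L[11]='t': occ=0, LF[11]=C('t')+0=12+0=12
L[12]='q': occ=3, LF[12]=C('q')+3=6+3=9
L[13]='o': occ=1, LF[13]=C('o')+1=1+1=2
L[14]='p': occ=2, LF[14]=C('p')+2=3+2=5
L[15]='q': occ=4, LF[15]=C('q')+4=6+4=10

Answer: 6 13 7 14 3 1 15 0 11 4 8 12 9 2 5 10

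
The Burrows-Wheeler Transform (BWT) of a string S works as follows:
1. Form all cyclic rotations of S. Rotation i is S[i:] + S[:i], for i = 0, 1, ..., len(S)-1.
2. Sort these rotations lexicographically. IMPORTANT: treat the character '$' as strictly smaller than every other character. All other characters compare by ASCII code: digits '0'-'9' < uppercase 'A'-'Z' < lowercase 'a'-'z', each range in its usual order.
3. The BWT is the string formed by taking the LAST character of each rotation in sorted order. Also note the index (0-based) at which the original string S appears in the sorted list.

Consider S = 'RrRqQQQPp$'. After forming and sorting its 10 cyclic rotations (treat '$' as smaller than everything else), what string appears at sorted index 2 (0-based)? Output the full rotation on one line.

Answer: QPp$RrRqQQ

Derivation:
All 10 rotations (rotation i = S[i:]+S[:i]):
  rot[0] = RrRqQQQPp$
  rot[1] = rRqQQQPp$R
  rot[2] = RqQQQPp$Rr
  rot[3] = qQQQPp$RrR
  rot[4] = QQQPp$RrRq
  rot[5] = QQPp$RrRqQ
  rot[6] = QPp$RrRqQQ
  rot[7] = Pp$RrRqQQQ
  rot[8] = p$RrRqQQQP
  rot[9] = $RrRqQQQPp
Sorted (with $ < everything):
  sorted[0] = $RrRqQQQPp
  sorted[1] = Pp$RrRqQQQ
  sorted[2] = QPp$RrRqQQ
  sorted[3] = QQPp$RrRqQ
  sorted[4] = QQQPp$RrRq
  sorted[5] = RqQQQPp$Rr
  sorted[6] = RrRqQQQPp$
  sorted[7] = p$RrRqQQQP
  sorted[8] = qQQQPp$RrR
  sorted[9] = rRqQQQPp$R
sorted[2] = QPp$RrRqQQ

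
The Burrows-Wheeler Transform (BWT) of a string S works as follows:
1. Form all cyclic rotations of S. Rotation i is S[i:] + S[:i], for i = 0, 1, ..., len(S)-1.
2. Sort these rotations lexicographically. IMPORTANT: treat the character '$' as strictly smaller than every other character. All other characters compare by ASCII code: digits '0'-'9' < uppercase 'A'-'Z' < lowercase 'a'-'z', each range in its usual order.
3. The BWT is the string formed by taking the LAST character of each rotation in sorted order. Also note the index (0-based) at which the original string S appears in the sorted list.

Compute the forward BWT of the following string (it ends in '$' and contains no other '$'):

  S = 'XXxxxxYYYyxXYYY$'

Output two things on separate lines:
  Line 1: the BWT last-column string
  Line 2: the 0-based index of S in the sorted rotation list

All 16 rotations (rotation i = S[i:]+S[:i]):
  rot[0] = XXxxxxYYYyxXYYY$
  rot[1] = XxxxxYYYyxXYYY$X
  rot[2] = xxxxYYYyxXYYY$XX
  rot[3] = xxxYYYyxXYYY$XXx
  rot[4] = xxYYYyxXYYY$XXxx
  rot[5] = xYYYyxXYYY$XXxxx
  rot[6] = YYYyxXYYY$XXxxxx
  rot[7] = YYyxXYYY$XXxxxxY
  rot[8] = YyxXYYY$XXxxxxYY
  rot[9] = yxXYYY$XXxxxxYYY
  rot[10] = xXYYY$XXxxxxYYYy
  rot[11] = XYYY$XXxxxxYYYyx
  rot[12] = YYY$XXxxxxYYYyxX
  rot[13] = YY$XXxxxxYYYyxXY
  rot[14] = Y$XXxxxxYYYyxXYY
  rot[15] = $XXxxxxYYYyxXYYY
Sorted (with $ < everything):
  sorted[0] = $XXxxxxYYYyxXYYY  (last char: 'Y')
  sorted[1] = XXxxxxYYYyxXYYY$  (last char: '$')
  sorted[2] = XYYY$XXxxxxYYYyx  (last char: 'x')
  sorted[3] = XxxxxYYYyxXYYY$X  (last char: 'X')
  sorted[4] = Y$XXxxxxYYYyxXYY  (last char: 'Y')
  sorted[5] = YY$XXxxxxYYYyxXY  (last char: 'Y')
  sorted[6] = YYY$XXxxxxYYYyxX  (last char: 'X')
  sorted[7] = YYYyxXYYY$XXxxxx  (last char: 'x')
  sorted[8] = YYyxXYYY$XXxxxxY  (last char: 'Y')
  sorted[9] = YyxXYYY$XXxxxxYY  (last char: 'Y')
  sorted[10] = xXYYY$XXxxxxYYYy  (last char: 'y')
  sorted[11] = xYYYyxXYYY$XXxxx  (last char: 'x')
  sorted[12] = xxYYYyxXYYY$XXxx  (last char: 'x')
  sorted[13] = xxxYYYyxXYYY$XXx  (last char: 'x')
  sorted[14] = xxxxYYYyxXYYY$XX  (last char: 'X')
  sorted[15] = yxXYYY$XXxxxxYYY  (last char: 'Y')
Last column: Y$xXYYXxYYyxxxXY
Original string S is at sorted index 1

Answer: Y$xXYYXxYYyxxxXY
1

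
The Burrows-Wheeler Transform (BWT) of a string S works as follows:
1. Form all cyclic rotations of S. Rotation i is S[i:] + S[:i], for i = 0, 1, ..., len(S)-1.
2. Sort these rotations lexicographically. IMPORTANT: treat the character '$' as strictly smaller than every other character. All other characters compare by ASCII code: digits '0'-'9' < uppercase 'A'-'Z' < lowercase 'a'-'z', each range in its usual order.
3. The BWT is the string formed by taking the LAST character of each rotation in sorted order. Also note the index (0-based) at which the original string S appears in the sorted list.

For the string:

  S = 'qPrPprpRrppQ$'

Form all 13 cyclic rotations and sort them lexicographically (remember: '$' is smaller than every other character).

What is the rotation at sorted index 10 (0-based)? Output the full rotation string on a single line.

Answer: rPprpRrppQ$qP

Derivation:
All 13 rotations (rotation i = S[i:]+S[:i]):
  rot[0] = qPrPprpRrppQ$
  rot[1] = PrPprpRrppQ$q
  rot[2] = rPprpRrppQ$qP
  rot[3] = PprpRrppQ$qPr
  rot[4] = prpRrppQ$qPrP
  rot[5] = rpRrppQ$qPrPp
  rot[6] = pRrppQ$qPrPpr
  rot[7] = RrppQ$qPrPprp
  rot[8] = rppQ$qPrPprpR
  rot[9] = ppQ$qPrPprpRr
  rot[10] = pQ$qPrPprpRrp
  rot[11] = Q$qPrPprpRrpp
  rot[12] = $qPrPprpRrppQ
Sorted (with $ < everything):
  sorted[0] = $qPrPprpRrppQ
  sorted[1] = PprpRrppQ$qPr
  sorted[2] = PrPprpRrppQ$q
  sorted[3] = Q$qPrPprpRrpp
  sorted[4] = RrppQ$qPrPprp
  sorted[5] = pQ$qPrPprpRrp
  sorted[6] = pRrppQ$qPrPpr
  sorted[7] = ppQ$qPrPprpRr
  sorted[8] = prpRrppQ$qPrP
  sorted[9] = qPrPprpRrppQ$
  sorted[10] = rPprpRrppQ$qP
  sorted[11] = rpRrppQ$qPrPp
  sorted[12] = rppQ$qPrPprpR
sorted[10] = rPprpRrppQ$qP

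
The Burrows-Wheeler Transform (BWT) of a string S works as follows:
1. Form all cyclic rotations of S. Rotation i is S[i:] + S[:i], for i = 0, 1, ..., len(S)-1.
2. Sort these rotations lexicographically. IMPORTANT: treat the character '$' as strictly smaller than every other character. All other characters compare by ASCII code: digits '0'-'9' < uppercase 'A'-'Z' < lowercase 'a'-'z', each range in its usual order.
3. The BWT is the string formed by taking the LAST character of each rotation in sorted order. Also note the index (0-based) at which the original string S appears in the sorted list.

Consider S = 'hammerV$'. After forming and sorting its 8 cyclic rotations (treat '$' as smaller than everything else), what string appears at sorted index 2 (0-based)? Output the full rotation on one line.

Answer: ammerV$h

Derivation:
All 8 rotations (rotation i = S[i:]+S[:i]):
  rot[0] = hammerV$
  rot[1] = ammerV$h
  rot[2] = mmerV$ha
  rot[3] = merV$ham
  rot[4] = erV$hamm
  rot[5] = rV$hamme
  rot[6] = V$hammer
  rot[7] = $hammerV
Sorted (with $ < everything):
  sorted[0] = $hammerV
  sorted[1] = V$hammer
  sorted[2] = ammerV$h
  sorted[3] = erV$hamm
  sorted[4] = hammerV$
  sorted[5] = merV$ham
  sorted[6] = mmerV$ha
  sorted[7] = rV$hamme
sorted[2] = ammerV$h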